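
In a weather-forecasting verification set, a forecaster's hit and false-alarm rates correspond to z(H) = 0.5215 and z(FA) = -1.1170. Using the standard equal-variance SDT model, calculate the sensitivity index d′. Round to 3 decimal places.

d' = z(H) − z(FA) = 0.5215 − (-1.1170) = 1.6385

d′ = 1.639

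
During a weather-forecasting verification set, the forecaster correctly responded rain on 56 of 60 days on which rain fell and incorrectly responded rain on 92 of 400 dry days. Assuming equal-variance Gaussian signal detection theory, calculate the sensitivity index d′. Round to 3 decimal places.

H = 56/60 = 0.9333
FA = 92/400 = 0.2300
z(H) = 1.5008
z(FA) = -0.7388
d' = z(H) − z(FA) = 1.5008 − (-0.7388) = 2.2396

d′ = 2.240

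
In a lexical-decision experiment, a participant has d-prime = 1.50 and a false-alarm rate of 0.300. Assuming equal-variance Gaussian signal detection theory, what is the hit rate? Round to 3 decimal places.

z(false-alarm rate) = z(0.300) = -0.5244
z(H) = z(FA) + d' = -0.5244 + 1.50 = 0.9756
hit rate = Φ(0.9756) = 0.8354

hit rate = 0.835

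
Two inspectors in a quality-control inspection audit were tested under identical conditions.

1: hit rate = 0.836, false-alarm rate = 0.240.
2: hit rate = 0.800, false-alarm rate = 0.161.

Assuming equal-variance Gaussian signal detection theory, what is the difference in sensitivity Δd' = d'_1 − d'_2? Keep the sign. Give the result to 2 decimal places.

1: z(0.836) = 0.978, z(0.240) = -0.706, d' = 1.684
2: z(0.800) = 0.842, z(0.161) = -0.990, d' = 1.832
Δd' = d'_1 − d'_2 = 1.684 − 1.832 = -0.148
2 has the higher sensitivity.

Δd' = -0.15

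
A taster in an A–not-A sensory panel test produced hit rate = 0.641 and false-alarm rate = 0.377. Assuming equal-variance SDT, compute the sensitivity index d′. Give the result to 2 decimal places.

Φ⁻¹(H) = 0.3611
Φ⁻¹(FA) = -0.3134
d' = z(H) − z(FA) = 0.3611 − (-0.3134) = 0.6745

d′ = 0.67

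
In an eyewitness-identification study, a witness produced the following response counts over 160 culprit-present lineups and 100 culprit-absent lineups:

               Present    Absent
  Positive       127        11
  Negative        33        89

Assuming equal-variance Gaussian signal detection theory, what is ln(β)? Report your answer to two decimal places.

ln β = 0.42

H = 127/160 = 0.7937
FA = 11/100 = 0.1100
z(H) = z(0.7937) = 0.819
z(FA) = z(0.1100) = -1.227
ln β = −½·[z(H)² − z(FA)²] = −0.5 × (0.671 − 1.506) = 0.4175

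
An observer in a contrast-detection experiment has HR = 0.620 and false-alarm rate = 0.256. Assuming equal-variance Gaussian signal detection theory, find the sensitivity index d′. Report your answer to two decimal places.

Φ⁻¹(H) = Φ⁻¹(0.620) = 0.3055
Φ⁻¹(FA) = Φ⁻¹(0.256) = -0.6557
d' = z(H) − z(FA) = 0.3055 − (-0.6557) = 0.9612

d′ = 0.96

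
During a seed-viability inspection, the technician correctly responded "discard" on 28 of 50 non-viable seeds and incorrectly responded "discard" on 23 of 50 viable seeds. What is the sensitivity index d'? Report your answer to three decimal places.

d' = 0.251

H = 28/50 = 0.5600
FA = 23/50 = 0.4600
z(H) = z(0.5600) = 0.1510
z(FA) = z(0.4600) = -0.1004
d' = z(H) − z(FA) = 0.1510 − (-0.1004) = 0.2514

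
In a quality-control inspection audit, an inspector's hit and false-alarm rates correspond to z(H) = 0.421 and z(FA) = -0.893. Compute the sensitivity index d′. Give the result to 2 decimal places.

d′ = 1.31

d' = z(H) − z(FA) = 0.421 − (-0.893) = 1.314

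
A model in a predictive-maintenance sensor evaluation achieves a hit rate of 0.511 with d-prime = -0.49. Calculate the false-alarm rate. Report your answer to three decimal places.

false-alarm rate = 0.698

z(hit rate) = z(0.511) = 0.0276
z(FA) = z(H) − d' = 0.0276 − (-0.49) = 0.5176
false-alarm rate = Φ(0.5176) = 0.6976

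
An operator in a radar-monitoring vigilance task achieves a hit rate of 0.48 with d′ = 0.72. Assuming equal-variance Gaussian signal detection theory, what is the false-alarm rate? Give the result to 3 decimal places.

false-alarm rate = 0.221

z(hit rate) = z(0.48) = -0.0502
z(FA) = z(H) − d' = -0.0502 − 0.72 = -0.7702
false-alarm rate = Φ(-0.7702) = 0.2206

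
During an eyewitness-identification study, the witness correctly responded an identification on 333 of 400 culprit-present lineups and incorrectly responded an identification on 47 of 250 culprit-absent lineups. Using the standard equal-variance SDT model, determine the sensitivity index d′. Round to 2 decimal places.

H = 333/400 = 0.8325
FA = 47/250 = 0.1880
Φ⁻¹(H) = 0.9641
Φ⁻¹(FA) = -0.8853
d' = z(H) − z(FA) = 0.9641 − (-0.8853) = 1.8494

d′ = 1.85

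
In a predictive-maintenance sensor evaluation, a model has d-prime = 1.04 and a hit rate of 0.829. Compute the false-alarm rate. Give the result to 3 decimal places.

z(hit rate) = z(0.829) = 0.9502
z(FA) = z(H) − d' = 0.9502 − 1.04 = -0.0898
false-alarm rate = Φ(-0.0898) = 0.4642

false-alarm rate = 0.464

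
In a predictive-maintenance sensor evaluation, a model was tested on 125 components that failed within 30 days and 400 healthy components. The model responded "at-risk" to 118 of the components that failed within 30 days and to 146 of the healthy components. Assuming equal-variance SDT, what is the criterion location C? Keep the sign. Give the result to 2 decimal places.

C = -0.62

H = 118/125 = 0.9440
FA = 146/400 = 0.3650
z(0.9440) = 1.589, z(0.3650) = -0.345
c = −½·[z(H) + z(FA)] = −0.5 × (1.589 + (-0.345)) = -0.622
c < 0: the model has a liberal response bias.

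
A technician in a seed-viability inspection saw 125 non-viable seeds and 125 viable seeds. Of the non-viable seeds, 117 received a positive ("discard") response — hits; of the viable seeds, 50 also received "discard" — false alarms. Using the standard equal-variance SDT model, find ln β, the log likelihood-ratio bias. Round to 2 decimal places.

ln β = -1.13

H = 117/125 = 0.9360
FA = 50/125 = 0.4000
Φ⁻¹(H) = Φ⁻¹(0.9360) = 1.522
Φ⁻¹(FA) = Φ⁻¹(0.4000) = -0.253
ln β = −½·[z(H)² − z(FA)²] = −0.5 × (2.316 − 0.064) = -1.126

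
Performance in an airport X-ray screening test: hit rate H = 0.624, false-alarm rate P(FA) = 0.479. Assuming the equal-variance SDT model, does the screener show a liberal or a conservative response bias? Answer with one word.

z(H) = 0.316, z(FA) = -0.053
c = −½·(z(H) + z(FA)) = -0.1315
c < 0 → liberal criterion (biased toward responding “yes”).

liberal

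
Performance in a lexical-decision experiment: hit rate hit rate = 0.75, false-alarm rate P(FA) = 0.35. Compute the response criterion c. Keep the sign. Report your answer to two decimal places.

z(0.75) = 0.6745, z(0.35) = -0.3853
c = −½·[z(H) + z(FA)] = −0.5 × (0.6745 + (-0.3853)) = -0.1446
c < 0: the participant has a liberal response bias.

c = -0.14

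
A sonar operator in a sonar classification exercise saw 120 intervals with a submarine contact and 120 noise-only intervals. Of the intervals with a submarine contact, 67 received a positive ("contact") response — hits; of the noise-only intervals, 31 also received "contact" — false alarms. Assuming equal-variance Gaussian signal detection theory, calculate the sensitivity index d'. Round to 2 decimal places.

d' = 0.80

H = 67/120 = 0.5583
FA = 31/120 = 0.2583
z(0.5583) = 0.1467, z(0.2583) = -0.6486
d' = z(H) − z(FA) = 0.1467 − (-0.6486) = 0.7953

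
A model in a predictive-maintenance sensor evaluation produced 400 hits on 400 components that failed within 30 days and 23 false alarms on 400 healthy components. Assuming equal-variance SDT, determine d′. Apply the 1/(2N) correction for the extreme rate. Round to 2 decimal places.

d′ = 4.60

The hit rate is 400/400 = 1, so apply the 1/(2N) correction: H → 1 − 1/(2·400) = 0.99875.
z(H) = z(0.99875) = 3.023
z(FA) = z(0.05750) = -1.576
d' = 3.023 − (-1.576) = 4.599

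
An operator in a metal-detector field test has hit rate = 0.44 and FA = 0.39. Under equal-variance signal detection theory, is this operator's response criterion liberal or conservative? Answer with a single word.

conservative

z(H) = -0.151, z(FA) = -0.279
c = −½·(z(H) + z(FA)) = 0.215
c > 0 → conservative criterion (biased toward responding “no”).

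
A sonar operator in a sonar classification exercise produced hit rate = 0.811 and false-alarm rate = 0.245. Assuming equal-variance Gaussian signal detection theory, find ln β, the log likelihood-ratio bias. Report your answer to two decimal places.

z(0.811) = 0.882, z(0.245) = -0.690
ln β = −½·[z(H)² − z(FA)²] = −0.5 × (0.778 − 0.476) = -0.151

ln β = -0.15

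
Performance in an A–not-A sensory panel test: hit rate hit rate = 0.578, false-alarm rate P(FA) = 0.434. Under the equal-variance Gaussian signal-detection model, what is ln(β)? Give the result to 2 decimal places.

ln β = -0.01

z(H) = z(0.578) = 0.197
z(FA) = z(0.434) = -0.166
ln β = −½·[z(H)² − z(FA)²] = −0.5 × (0.039 − 0.028) = -0.0055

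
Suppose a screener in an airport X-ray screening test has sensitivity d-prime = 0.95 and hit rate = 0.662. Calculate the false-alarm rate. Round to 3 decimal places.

false-alarm rate = 0.297

z(hit rate) = z(0.662) = 0.4179
z(FA) = z(H) − d' = 0.4179 − 0.95 = -0.5321
false-alarm rate = Φ(-0.5321) = 0.2973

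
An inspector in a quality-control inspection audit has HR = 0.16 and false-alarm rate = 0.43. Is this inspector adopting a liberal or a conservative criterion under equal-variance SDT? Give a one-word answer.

z(H) = -0.994, z(FA) = -0.176
c = −½·(z(H) + z(FA)) = 0.585
c > 0 → conservative criterion (biased toward responding “no”).

conservative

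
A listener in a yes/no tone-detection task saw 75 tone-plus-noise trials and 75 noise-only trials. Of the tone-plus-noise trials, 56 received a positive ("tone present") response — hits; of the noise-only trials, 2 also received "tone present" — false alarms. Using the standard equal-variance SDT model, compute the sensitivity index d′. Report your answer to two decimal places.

d′ = 2.60

H = 56/75 = 0.7467
FA = 2/75 = 0.0267
z(0.7467) = 0.6641, z(0.0267) = -1.9317
d' = z(H) − z(FA) = 0.6641 − (-1.9317) = 2.5958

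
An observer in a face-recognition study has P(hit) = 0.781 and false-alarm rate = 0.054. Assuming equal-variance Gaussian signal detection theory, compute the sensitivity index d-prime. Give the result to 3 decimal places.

Φ⁻¹(H) = 0.7756
Φ⁻¹(FA) = -1.6072
d' = z(H) − z(FA) = 0.7756 − (-1.6072) = 2.3828

d-prime = 2.383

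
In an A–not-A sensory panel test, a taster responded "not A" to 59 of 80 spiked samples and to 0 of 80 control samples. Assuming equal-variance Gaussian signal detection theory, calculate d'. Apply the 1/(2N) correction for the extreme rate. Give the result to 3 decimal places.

d' = 3.133

The false-alarm rate is 0/80 = 0, so apply the 1/(2N) correction: FA → 1/(2·80) = 0.00625.
z(H) = z(0.73750) = 0.6357
z(FA) = z(0.00625) = -2.4977
d' = 0.6357 − (-2.4977) = 3.1334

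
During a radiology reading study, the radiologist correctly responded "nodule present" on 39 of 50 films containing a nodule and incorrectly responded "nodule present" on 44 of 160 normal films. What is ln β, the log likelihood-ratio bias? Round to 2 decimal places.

ln β = -0.12

H = 39/50 = 0.7800
FA = 44/160 = 0.2750
Φ⁻¹(0.7800) = 0.772, Φ⁻¹(0.2750) = -0.598
ln β = −½·[z(H)² − z(FA)²] = −0.5 × (0.596 − 0.358) = -0.119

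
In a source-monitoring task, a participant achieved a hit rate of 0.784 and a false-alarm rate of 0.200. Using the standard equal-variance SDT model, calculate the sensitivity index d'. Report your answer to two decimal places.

z(H) = 0.786
z(FA) = -0.842
d' = z(H) − z(FA) = 0.786 − (-0.842) = 1.628

d' = 1.63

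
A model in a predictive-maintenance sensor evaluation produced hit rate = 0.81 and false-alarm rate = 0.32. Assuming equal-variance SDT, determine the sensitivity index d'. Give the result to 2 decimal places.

z(H) = z(0.81) = 0.8779
z(FA) = z(0.32) = -0.4677
d' = z(H) − z(FA) = 0.8779 − (-0.4677) = 1.3456

d' = 1.35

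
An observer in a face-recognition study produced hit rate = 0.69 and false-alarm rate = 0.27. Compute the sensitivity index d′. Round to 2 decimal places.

d′ = 1.11

Φ⁻¹(H) = Φ⁻¹(0.69) = 0.496
Φ⁻¹(FA) = Φ⁻¹(0.27) = -0.613
d' = z(H) − z(FA) = 0.496 − (-0.613) = 1.109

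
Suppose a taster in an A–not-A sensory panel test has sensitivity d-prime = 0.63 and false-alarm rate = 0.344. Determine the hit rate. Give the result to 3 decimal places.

hit rate = 0.590

z(false-alarm rate) = z(0.344) = -0.4016
z(H) = z(FA) + d' = -0.4016 + 0.63 = 0.2284
hit rate = Φ(0.2284) = 0.5903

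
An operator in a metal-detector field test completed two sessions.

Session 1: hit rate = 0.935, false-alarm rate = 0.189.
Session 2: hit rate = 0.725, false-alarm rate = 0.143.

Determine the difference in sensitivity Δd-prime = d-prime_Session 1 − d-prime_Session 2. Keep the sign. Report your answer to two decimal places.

Session 1: z(0.935) = 1.514, z(0.189) = -0.882, d' = 2.396
Session 2: z(0.725) = 0.598, z(0.143) = -1.067, d' = 1.665
Δd' = d'_Session 1 − d'_Session 2 = 2.396 − 1.665 = 0.731
Session 1 has the higher sensitivity.

Δd-prime = 0.73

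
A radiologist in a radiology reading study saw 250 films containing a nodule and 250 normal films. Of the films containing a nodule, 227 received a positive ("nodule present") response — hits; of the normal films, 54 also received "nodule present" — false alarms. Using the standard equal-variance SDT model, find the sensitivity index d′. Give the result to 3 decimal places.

d′ = 2.114

H = 227/250 = 0.9080
FA = 54/250 = 0.2160
Φ⁻¹(H) = Φ⁻¹(0.9080) = 1.3285
Φ⁻¹(FA) = Φ⁻¹(0.2160) = -0.7858
d' = z(H) − z(FA) = 1.3285 − (-0.7858) = 2.1143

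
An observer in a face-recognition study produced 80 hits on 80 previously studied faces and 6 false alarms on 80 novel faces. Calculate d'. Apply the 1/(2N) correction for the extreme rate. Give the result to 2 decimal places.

d' = 3.94

The hit rate is 80/80 = 1, so apply the 1/(2N) correction: H → 1 − 1/(2·80) = 0.99375.
z(H) = z(0.99375) = 2.498
z(FA) = z(0.07500) = -1.440
d' = 2.498 − (-1.440) = 3.938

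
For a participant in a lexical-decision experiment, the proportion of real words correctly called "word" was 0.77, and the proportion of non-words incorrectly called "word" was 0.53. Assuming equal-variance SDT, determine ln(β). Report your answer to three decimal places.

Φ⁻¹(H) = 0.7388
Φ⁻¹(FA) = 0.0753
ln β = −½·[z(H)² − z(FA)²] = −0.5 × (0.5458 − 0.0057) = -0.27005

ln β = -0.270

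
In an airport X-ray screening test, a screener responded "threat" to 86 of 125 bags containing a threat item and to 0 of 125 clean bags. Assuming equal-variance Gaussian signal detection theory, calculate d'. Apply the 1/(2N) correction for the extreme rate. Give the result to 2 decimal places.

d' = 3.14

The false-alarm rate is 0/125 = 0, so apply the 1/(2N) correction: FA → 1/(2·125) = 0.00400.
z(H) = z(0.68800) = 0.490
z(FA) = z(0.00400) = -2.652
d' = 0.490 − (-2.652) = 3.142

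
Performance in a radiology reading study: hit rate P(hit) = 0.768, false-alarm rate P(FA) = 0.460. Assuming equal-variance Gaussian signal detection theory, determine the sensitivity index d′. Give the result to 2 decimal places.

Φ⁻¹(H) = 0.7323
Φ⁻¹(FA) = -0.1004
d' = z(H) − z(FA) = 0.7323 − (-0.1004) = 0.8327

d′ = 0.83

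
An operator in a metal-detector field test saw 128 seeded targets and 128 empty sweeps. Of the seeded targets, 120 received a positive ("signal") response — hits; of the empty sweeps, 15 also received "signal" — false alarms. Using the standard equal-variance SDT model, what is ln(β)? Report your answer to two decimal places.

ln β = -0.47

H = 120/128 = 0.9375
FA = 15/128 = 0.1172
z(H) = z(0.9375) = 1.534
z(FA) = z(0.1172) = -1.189
ln β = −½·[z(H)² − z(FA)²] = −0.5 × (2.353 − 1.414) = -0.4695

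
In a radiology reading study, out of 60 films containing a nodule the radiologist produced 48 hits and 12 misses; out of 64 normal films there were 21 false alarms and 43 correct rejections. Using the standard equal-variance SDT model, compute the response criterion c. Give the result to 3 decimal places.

c = -0.198

H = 48/60 = 0.8000
FA = 21/64 = 0.3281
z(H) = z(0.8000) = 0.8416
z(FA) = z(0.3281) = -0.4452
c = −½·[z(H) + z(FA)] = −0.5 × (0.8416 + (-0.4452)) = -0.1982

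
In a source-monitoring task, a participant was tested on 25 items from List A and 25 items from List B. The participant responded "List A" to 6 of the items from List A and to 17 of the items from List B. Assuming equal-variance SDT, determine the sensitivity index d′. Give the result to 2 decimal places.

H = 6/25 = 0.2400
FA = 17/25 = 0.6800
z(0.2400) = -0.706, z(0.6800) = 0.468
d' = z(H) − z(FA) = -0.706 − 0.468 = -1.174

d′ = -1.17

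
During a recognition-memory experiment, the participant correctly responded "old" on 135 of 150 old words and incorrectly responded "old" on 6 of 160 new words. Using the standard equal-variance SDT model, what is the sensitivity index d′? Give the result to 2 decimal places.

d′ = 3.06

H = 135/150 = 0.9000
FA = 6/160 = 0.0375
Φ⁻¹(0.9000) = 1.282, Φ⁻¹(0.0375) = -1.780
d' = z(H) − z(FA) = 1.282 − (-1.780) = 3.062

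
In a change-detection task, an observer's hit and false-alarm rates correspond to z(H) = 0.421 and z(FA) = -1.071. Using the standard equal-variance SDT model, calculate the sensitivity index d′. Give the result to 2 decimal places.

d' = z(H) − z(FA) = 0.421 − (-1.071) = 1.492

d′ = 1.49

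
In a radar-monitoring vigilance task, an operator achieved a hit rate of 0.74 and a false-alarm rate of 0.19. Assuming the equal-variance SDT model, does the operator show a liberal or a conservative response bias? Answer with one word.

z(H) = 0.643, z(FA) = -0.878
c = −½·(z(H) + z(FA)) = 0.1175
c > 0 → conservative criterion (biased toward responding “no”).

conservative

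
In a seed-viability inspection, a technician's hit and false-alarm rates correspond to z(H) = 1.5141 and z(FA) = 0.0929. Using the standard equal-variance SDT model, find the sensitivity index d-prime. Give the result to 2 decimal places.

d-prime = 1.42

d' = z(H) − z(FA) = 1.5141 − 0.0929 = 1.4212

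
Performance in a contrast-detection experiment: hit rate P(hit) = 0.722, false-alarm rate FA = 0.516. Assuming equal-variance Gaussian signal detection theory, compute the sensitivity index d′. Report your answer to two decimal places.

z(0.722) = 0.5888, z(0.516) = 0.0401
d' = z(H) − z(FA) = 0.5888 − 0.0401 = 0.5487

d′ = 0.55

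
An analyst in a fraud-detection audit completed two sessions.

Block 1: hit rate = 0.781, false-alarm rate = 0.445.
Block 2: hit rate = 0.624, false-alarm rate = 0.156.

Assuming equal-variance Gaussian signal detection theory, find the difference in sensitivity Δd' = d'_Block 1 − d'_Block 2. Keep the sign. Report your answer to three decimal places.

Block 1: z(0.781) = 0.7756, z(0.445) = -0.1383, d' = 0.9139
Block 2: z(0.624) = 0.3160, z(0.156) = -1.0110, d' = 1.3270
Δd' = d'_Block 1 − d'_Block 2 = 0.9139 − 1.3270 = -0.4131
Block 2 has the higher sensitivity.

Δd' = -0.413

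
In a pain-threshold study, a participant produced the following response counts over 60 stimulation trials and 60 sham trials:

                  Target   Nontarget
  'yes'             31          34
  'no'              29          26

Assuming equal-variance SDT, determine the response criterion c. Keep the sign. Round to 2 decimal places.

H = 31/60 = 0.5167
FA = 34/60 = 0.5667
z(H) = z(0.5167) = 0.0419
z(FA) = z(0.5667) = 0.1680
c = −½·[z(H) + z(FA)] = −0.5 × (0.0419 + 0.1680) = -0.10495

c = -0.10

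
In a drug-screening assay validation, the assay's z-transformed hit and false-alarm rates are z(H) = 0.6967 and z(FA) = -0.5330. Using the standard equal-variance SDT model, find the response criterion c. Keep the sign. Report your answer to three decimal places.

c = -0.082

c = −½·[z(H) + z(FA)] = −½·(0.6967 + (-0.5330)) = -0.08185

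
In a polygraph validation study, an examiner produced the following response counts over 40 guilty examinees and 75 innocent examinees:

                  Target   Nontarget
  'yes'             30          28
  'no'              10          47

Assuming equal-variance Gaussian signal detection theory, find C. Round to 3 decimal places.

C = -0.176

H = 30/40 = 0.7500
FA = 28/75 = 0.3733
Φ⁻¹(H) = 0.6745
Φ⁻¹(FA) = -0.3231
c = −½·[z(H) + z(FA)] = −0.5 × (0.6745 + (-0.3231)) = -0.1757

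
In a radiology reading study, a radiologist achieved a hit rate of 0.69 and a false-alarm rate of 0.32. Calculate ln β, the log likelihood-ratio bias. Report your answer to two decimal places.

z(H) = z(0.69) = 0.496
z(FA) = z(0.32) = -0.468
ln β = −½·[z(H)² − z(FA)²] = −0.5 × (0.246 − 0.219) = -0.0135

ln β = -0.01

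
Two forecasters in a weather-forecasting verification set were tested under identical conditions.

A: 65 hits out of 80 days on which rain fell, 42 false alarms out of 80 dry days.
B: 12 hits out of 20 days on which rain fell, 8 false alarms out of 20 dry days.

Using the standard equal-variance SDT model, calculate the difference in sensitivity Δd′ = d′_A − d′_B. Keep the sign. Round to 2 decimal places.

A: z(0.8125) = 0.887, z(0.5250) = 0.063, d' = 0.824
B: z(0.6000) = 0.253, z(0.4000) = -0.253, d' = 0.506
Δd' = d'_A − d'_B = 0.824 − 0.506 = 0.318
A has the higher sensitivity.

Δd′ = 0.32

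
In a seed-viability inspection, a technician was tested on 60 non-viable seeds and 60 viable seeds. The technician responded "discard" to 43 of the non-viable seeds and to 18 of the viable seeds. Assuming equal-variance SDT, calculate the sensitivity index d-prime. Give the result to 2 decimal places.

H = 43/60 = 0.7167
FA = 18/60 = 0.3000
z(H) = 0.5731
z(FA) = -0.5244
d' = z(H) − z(FA) = 0.5731 − (-0.5244) = 1.0975

d-prime = 1.10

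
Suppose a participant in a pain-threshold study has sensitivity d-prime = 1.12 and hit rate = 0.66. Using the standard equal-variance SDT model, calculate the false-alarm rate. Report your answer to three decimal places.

z(hit rate) = z(0.66) = 0.4125
z(FA) = z(H) − d' = 0.4125 − 1.12 = -0.7075
false-alarm rate = Φ(-0.7075) = 0.2396

false-alarm rate = 0.240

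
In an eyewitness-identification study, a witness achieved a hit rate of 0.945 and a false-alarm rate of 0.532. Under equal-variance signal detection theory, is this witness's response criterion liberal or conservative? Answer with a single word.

liberal

z(H) = 1.598, z(FA) = 0.080
c = −½·(z(H) + z(FA)) = -0.839
c < 0 → liberal criterion (biased toward responding “yes”).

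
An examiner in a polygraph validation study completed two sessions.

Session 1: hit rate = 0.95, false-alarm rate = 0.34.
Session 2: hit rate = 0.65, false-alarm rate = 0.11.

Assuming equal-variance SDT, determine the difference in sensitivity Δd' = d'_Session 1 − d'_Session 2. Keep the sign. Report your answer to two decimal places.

Session 1: z(0.95) = 1.645, z(0.34) = -0.412, d' = 2.057
Session 2: z(0.65) = 0.385, z(0.11) = -1.227, d' = 1.612
Δd' = d'_Session 1 − d'_Session 2 = 2.057 − 1.612 = 0.445
Session 1 has the higher sensitivity.

Δd' = 0.45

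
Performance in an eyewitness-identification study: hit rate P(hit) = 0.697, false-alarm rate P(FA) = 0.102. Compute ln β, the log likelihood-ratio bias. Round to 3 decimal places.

z(H) = z(0.697) = 0.5158
z(FA) = z(0.102) = -1.2702
ln β = −½·[z(H)² − z(FA)²] = −0.5 × (0.2660 − 1.6134) = 0.6737

ln β = 0.674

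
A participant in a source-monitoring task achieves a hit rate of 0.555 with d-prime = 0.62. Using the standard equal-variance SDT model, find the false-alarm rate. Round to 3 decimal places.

false-alarm rate = 0.315

z(hit rate) = z(0.555) = 0.1383
z(FA) = z(H) − d' = 0.1383 − 0.62 = -0.4817
false-alarm rate = Φ(-0.4817) = 0.3150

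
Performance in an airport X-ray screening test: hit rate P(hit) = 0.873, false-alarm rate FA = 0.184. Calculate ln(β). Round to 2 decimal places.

z(H) = z(0.873) = 1.141
z(FA) = z(0.184) = -0.900
ln β = −½·[z(H)² − z(FA)²] = −0.5 × (1.302 − 0.810) = -0.246

ln β = -0.25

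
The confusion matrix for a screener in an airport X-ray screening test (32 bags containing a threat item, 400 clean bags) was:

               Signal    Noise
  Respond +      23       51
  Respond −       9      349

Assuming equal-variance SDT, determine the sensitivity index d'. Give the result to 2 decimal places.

d' = 1.72

H = 23/32 = 0.7188
FA = 51/400 = 0.1275
z(0.7188) = 0.579, z(0.1275) = -1.138
d' = z(H) − z(FA) = 0.579 − (-1.138) = 1.717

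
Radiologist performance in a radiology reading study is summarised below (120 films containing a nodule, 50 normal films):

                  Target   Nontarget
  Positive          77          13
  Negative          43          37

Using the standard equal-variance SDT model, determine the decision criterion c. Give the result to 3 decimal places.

H = 77/120 = 0.6417
FA = 13/50 = 0.2600
z(H) = z(0.6417) = 0.3630
z(FA) = z(0.2600) = -0.6433
c = −½·[z(H) + z(FA)] = −0.5 × (0.3630 + (-0.6433)) = 0.14015
c > 0: the radiologist has a conservative response bias.

c = 0.140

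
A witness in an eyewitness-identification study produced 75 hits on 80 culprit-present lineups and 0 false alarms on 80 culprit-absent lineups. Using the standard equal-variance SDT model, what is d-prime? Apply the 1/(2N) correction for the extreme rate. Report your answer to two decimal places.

The false-alarm rate is 0/80 = 0, so apply the 1/(2N) correction: FA → 1/(2·80) = 0.00625.
z(H) = z(0.93750) = 1.534
z(FA) = z(0.00625) = -2.498
d' = 1.534 − (-2.498) = 4.032

d-prime = 4.03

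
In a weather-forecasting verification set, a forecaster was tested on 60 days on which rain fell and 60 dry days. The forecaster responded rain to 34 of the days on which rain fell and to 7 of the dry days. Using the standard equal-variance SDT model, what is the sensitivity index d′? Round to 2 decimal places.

d′ = 1.36

H = 34/60 = 0.5667
FA = 7/60 = 0.1167
Φ⁻¹(H) = Φ⁻¹(0.5667) = 0.168
Φ⁻¹(FA) = Φ⁻¹(0.1167) = -1.192
d' = z(H) − z(FA) = 0.168 − (-1.192) = 1.360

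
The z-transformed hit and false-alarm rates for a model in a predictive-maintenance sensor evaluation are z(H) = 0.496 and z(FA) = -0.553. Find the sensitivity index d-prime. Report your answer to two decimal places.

d-prime = 1.05

d' = z(H) − z(FA) = 0.496 − (-0.553) = 1.049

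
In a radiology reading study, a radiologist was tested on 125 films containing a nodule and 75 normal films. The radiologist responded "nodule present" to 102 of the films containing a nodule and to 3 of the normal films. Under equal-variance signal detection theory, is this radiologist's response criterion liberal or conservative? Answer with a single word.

z(H) = 0.900, z(FA) = -1.751
c = −½·(z(H) + z(FA)) = 0.4255
c > 0 → conservative criterion (biased toward responding “no”).

conservative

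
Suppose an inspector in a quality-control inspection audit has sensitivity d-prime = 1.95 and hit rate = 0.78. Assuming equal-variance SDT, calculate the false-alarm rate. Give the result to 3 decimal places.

false-alarm rate = 0.119

z(hit rate) = z(0.78) = 0.7722
z(FA) = z(H) − d' = 0.7722 − 1.95 = -1.1778
false-alarm rate = Φ(-1.1778) = 0.1194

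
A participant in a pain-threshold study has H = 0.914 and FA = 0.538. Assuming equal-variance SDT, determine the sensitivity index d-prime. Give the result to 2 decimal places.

d-prime = 1.27

z(H) = z(0.914) = 1.3658
z(FA) = z(0.538) = 0.0954
d' = z(H) − z(FA) = 1.3658 − 0.0954 = 1.2704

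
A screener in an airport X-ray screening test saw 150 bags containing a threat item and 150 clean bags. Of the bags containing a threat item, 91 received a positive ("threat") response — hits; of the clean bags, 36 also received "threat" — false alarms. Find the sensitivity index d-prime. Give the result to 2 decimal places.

H = 91/150 = 0.6067
FA = 36/150 = 0.2400
Φ⁻¹(H) = Φ⁻¹(0.6067) = 0.2707
Φ⁻¹(FA) = Φ⁻¹(0.2400) = -0.7063
d' = z(H) − z(FA) = 0.2707 − (-0.7063) = 0.9770

d-prime = 0.98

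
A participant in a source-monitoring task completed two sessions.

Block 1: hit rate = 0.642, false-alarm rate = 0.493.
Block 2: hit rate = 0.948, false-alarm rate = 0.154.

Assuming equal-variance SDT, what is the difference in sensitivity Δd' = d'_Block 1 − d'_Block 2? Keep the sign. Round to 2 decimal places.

Block 1: z(0.642) = 0.364, z(0.493) = -0.018, d' = 0.382
Block 2: z(0.948) = 1.626, z(0.154) = -1.019, d' = 2.645
Δd' = d'_Block 1 − d'_Block 2 = 0.382 − 2.645 = -2.263
Block 2 has the higher sensitivity.

Δd' = -2.26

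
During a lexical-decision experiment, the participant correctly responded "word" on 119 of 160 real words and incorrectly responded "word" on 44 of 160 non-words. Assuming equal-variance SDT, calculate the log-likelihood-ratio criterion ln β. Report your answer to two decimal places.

H = 119/160 = 0.7438
FA = 44/160 = 0.2750
z(0.7438) = 0.655, z(0.2750) = -0.598
ln β = −½·[z(H)² − z(FA)²] = −0.5 × (0.429 − 0.358) = -0.0355

ln β = -0.04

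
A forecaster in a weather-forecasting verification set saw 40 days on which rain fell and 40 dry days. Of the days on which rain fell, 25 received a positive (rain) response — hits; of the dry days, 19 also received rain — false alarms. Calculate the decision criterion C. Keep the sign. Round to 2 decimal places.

C = -0.13

H = 25/40 = 0.6250
FA = 19/40 = 0.4750
Φ⁻¹(H) = Φ⁻¹(0.6250) = 0.319
Φ⁻¹(FA) = Φ⁻¹(0.4750) = -0.063
c = −½·[z(H) + z(FA)] = −0.5 × (0.319 + (-0.063)) = -0.128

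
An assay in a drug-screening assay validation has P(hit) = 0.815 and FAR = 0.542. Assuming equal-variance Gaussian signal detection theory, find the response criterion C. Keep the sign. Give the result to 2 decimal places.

z(0.815) = 0.896, z(0.542) = 0.105
c = −½·[z(H) + z(FA)] = −0.5 × (0.896 + 0.105) = -0.5005

C = -0.50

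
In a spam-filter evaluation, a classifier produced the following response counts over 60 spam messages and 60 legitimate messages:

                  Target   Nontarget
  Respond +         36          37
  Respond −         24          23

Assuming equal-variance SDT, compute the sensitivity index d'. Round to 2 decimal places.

H = 36/60 = 0.6000
FA = 37/60 = 0.6167
Φ⁻¹(H) = Φ⁻¹(0.6000) = 0.253
Φ⁻¹(FA) = Φ⁻¹(0.6167) = 0.297
d' = z(H) − z(FA) = 0.253 − 0.297 = -0.044

d' = -0.04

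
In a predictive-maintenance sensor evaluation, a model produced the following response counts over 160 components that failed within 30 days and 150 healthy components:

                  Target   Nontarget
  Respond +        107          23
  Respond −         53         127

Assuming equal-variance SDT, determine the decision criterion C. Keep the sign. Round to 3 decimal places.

H = 107/160 = 0.6687
FA = 23/150 = 0.1533
z(H) = 0.4363
z(FA) = -1.0224
c = −½·[z(H) + z(FA)] = −0.5 × (0.4363 + (-1.0224)) = 0.29305

C = 0.293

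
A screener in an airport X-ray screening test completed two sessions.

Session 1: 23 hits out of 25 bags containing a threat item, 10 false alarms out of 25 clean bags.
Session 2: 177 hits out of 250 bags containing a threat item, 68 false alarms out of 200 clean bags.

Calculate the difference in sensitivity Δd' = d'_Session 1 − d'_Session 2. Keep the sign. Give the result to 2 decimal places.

Δd' = 0.70

Session 1: z(0.9200) = 1.405, z(0.4000) = -0.253, d' = 1.658
Session 2: z(0.7080) = 0.548, z(0.3400) = -0.412, d' = 0.960
Δd' = d'_Session 1 − d'_Session 2 = 1.658 − 0.960 = 0.698
Session 1 has the higher sensitivity.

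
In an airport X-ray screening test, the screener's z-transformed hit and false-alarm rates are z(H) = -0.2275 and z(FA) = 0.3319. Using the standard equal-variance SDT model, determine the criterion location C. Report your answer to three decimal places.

C = -0.052

c = −½·[z(H) + z(FA)] = −½·(-0.2275 + 0.3319) = -0.0522
c < 0: the screener has a liberal response bias.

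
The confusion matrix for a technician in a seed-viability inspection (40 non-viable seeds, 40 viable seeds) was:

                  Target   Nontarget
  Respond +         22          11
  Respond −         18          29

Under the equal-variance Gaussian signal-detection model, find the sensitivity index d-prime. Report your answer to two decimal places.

d-prime = 0.72

H = 22/40 = 0.5500
FA = 11/40 = 0.2750
z(0.5500) = 0.1257, z(0.2750) = -0.5978
d' = z(H) − z(FA) = 0.1257 − (-0.5978) = 0.7235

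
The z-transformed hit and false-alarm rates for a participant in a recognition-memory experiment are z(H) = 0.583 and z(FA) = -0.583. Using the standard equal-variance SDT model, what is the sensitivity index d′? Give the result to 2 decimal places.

d′ = 1.17

d' = z(H) − z(FA) = 0.583 − (-0.583) = 1.166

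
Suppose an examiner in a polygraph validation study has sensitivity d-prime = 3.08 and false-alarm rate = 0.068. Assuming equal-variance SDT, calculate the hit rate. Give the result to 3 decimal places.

z(false-alarm rate) = z(0.068) = -1.4909
z(H) = z(FA) + d' = -1.4909 + 3.08 = 1.5891
hit rate = Φ(1.5891) = 0.9440

hit rate = 0.944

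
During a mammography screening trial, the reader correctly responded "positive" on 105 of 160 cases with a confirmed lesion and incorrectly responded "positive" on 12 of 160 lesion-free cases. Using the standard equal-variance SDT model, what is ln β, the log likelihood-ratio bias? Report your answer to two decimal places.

H = 105/160 = 0.6562
FA = 12/160 = 0.0750
z(H) = 0.402
z(FA) = -1.440
ln β = −½·[z(H)² − z(FA)²] = −0.5 × (0.162 − 2.074) = 0.956

ln β = 0.96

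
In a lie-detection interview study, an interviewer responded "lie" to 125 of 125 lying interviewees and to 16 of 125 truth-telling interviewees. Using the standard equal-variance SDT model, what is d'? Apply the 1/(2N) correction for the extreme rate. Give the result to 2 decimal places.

d' = 3.79

The hit rate is 125/125 = 1, so apply the 1/(2N) correction: H → 1 − 1/(2·125) = 0.99600.
z(H) = z(0.99600) = 2.652
z(FA) = z(0.12800) = -1.136
d' = 2.652 − (-1.136) = 3.788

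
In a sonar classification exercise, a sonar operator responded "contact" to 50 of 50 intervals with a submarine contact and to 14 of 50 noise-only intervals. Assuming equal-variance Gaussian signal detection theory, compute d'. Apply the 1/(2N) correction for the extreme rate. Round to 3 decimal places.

d' = 2.909

The hit rate is 50/50 = 1, so apply the 1/(2N) correction: H → 1 − 1/(2·50) = 0.99000.
z(H) = z(0.99000) = 2.3263
z(FA) = z(0.28000) = -0.5828
d' = 2.3263 − (-0.5828) = 2.9091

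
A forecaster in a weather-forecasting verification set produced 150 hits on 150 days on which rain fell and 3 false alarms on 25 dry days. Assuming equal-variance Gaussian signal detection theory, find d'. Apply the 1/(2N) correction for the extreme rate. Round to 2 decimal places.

The hit rate is 150/150 = 1, so apply the 1/(2N) correction: H → 1 − 1/(2·150) = 0.99667.
z(H) = z(0.99667) = 2.713
z(FA) = z(0.12000) = -1.175
d' = 2.713 − (-1.175) = 3.888

d' = 3.89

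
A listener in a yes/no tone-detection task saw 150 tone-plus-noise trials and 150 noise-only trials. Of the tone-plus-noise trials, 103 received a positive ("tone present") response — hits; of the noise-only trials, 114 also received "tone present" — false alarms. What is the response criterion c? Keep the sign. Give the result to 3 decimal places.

H = 103/150 = 0.6867
FA = 114/150 = 0.7600
z(H) = z(0.6867) = 0.4865
z(FA) = z(0.7600) = 0.7063
c = −½·[z(H) + z(FA)] = −0.5 × (0.4865 + 0.7063) = -0.5964

c = -0.596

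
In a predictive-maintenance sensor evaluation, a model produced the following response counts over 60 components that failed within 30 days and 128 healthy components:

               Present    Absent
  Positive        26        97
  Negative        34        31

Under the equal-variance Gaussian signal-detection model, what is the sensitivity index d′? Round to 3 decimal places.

d′ = -0.867

H = 26/60 = 0.4333
FA = 97/128 = 0.7578
Φ⁻¹(H) = -0.1680
Φ⁻¹(FA) = 0.6992
d' = z(H) − z(FA) = -0.1680 − 0.6992 = -0.8672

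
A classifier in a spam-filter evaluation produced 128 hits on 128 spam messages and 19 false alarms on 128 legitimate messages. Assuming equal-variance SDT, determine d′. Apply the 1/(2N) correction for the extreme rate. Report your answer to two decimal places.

d′ = 3.70

The hit rate is 128/128 = 1, so apply the 1/(2N) correction: H → 1 − 1/(2·128) = 0.99609.
z(H) = z(0.99609) = 2.660
z(FA) = z(0.14844) = -1.043
d' = 2.660 − (-1.043) = 3.703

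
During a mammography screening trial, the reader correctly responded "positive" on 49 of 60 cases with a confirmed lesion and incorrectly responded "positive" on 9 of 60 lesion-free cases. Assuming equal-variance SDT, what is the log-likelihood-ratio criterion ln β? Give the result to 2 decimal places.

ln β = 0.13

H = 49/60 = 0.8167
FA = 9/60 = 0.1500
Φ⁻¹(H) = 0.903
Φ⁻¹(FA) = -1.036
ln β = −½·[z(H)² − z(FA)²] = −0.5 × (0.815 − 1.073) = 0.129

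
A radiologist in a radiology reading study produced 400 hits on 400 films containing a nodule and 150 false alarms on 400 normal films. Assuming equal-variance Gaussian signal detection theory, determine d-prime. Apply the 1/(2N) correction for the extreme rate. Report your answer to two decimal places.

d-prime = 3.34

The hit rate is 400/400 = 1, so apply the 1/(2N) correction: H → 1 − 1/(2·400) = 0.99875.
z(H) = z(0.99875) = 3.023
z(FA) = z(0.37500) = -0.319
d' = 3.023 − (-0.319) = 3.342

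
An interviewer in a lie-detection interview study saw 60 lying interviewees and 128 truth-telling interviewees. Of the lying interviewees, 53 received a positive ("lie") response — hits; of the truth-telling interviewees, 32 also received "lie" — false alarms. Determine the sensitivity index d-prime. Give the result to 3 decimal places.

d-prime = 1.866

H = 53/60 = 0.8833
FA = 32/128 = 0.2500
z(H) = z(0.8833) = 1.1916
z(FA) = z(0.2500) = -0.6745
d' = z(H) − z(FA) = 1.1916 − (-0.6745) = 1.8661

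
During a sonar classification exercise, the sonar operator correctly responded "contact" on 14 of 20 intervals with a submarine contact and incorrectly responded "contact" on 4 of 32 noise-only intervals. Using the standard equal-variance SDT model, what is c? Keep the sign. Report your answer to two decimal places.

H = 14/20 = 0.7000
FA = 4/32 = 0.1250
z(H) = z(0.7000) = 0.5244
z(FA) = z(0.1250) = -1.1503
c = −½·[z(H) + z(FA)] = −0.5 × (0.5244 + (-1.1503)) = 0.31295
c > 0: the sonar operator has a conservative response bias.

c = 0.31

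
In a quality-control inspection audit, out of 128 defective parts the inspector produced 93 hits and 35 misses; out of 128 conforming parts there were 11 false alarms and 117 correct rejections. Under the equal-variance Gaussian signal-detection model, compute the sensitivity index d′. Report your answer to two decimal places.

H = 93/128 = 0.7266
FA = 11/128 = 0.0859
z(H) = z(0.7266) = 0.603
z(FA) = z(0.0859) = -1.366
d' = z(H) − z(FA) = 0.603 − (-1.366) = 1.969

d′ = 1.97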